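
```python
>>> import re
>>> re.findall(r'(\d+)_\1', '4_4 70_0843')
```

`\1` is not a pattern — it's the concrete string captured by group 1, re-applied verbatim.
Walking the string: at [0:3] match '4_4', group 1 = '4'; at [5:8] match '0_0', group 1 = '0'.
One capturing group, so `findall` returns just the captured substring from each match — 2 in all.

['4', '0']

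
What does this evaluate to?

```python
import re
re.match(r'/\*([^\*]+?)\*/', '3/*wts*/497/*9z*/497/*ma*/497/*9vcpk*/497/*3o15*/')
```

None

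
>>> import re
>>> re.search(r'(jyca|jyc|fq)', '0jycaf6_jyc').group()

'jyca'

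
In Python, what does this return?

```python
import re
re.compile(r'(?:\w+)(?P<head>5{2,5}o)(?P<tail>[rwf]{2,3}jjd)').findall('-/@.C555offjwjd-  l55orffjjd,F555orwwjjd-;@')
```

[('55o', 'rffjjd'), ('55o', 'rwwjjd')]

This matches one or more of a word character (non-capturing group); then 2 to 5 of the literal '5', then a literal 'o' (captured as 'head'); then 2 to 3 of one of [rwf], then the literal 'jjd' (captured as 'tail').
Scanning left to right: at [18:28] match 'l55orffjjd', groups = ('55o', 'rffjjd'); at [29:40] match 'F555orwwjjd', groups = ('55o', 'rwwjjd').
2 groups means each result is a tuple of 2 captured strings — 2 here.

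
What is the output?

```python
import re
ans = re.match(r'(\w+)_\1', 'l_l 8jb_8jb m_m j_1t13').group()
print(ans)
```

l_l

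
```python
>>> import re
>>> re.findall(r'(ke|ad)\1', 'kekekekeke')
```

After group 1 captures some text, `\1` only succeeds where that same text appears again.
Scanning left to right: at [0:4] match 'keke', group 1 = 'ke'; at [4:8] match 'keke', group 1 = 'ke'.
Because there's exactly one group, `findall` drops the full match and keeps group 1 from each hit.

['ke', 'ke']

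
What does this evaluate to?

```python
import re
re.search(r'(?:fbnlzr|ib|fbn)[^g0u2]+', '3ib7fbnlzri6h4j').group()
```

'ib7fbnlzri6h4j'

The match spans [1:15] → 'ib7fbnlzri6h4j'.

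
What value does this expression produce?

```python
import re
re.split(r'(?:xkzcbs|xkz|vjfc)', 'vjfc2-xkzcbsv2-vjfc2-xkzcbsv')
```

['', '2-', 'v2-', '2-', 'v']

`|` is ordered: at each position the engine commits to the first alternative that works.
`split` removes every match and returns the 5 fragments in between.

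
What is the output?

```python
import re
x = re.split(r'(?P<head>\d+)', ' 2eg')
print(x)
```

[' ', '2', 'eg']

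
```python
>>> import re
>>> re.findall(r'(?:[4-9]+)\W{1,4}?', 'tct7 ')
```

['7 ']

Pattern: one or more of a character in [4-9] (non-capturing group); then 1 to 4 of a non-word character (lazy).
With no groups in the pattern, `findall` gives back each whole match — 1 here.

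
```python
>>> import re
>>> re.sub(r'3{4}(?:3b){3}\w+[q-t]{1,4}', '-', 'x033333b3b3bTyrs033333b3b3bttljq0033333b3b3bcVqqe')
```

The pattern matches exactly 4 of the literal '3', then the literal '3b' repeated 3 times; then one or more of a word character, then 1 to 4 of a character in [q-t].
Each match is replaced by '-'.

'x0-e'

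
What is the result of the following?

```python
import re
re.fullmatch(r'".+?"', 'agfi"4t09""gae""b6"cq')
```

None

`re.fullmatch` requires the pattern to consume the entire string.
Here the pattern can't cover the whole string, so the call returns None.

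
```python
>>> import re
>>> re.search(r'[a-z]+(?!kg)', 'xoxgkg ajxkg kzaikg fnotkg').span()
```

The negative lookahead/lookbehind blocks any match where the forbidden context is present.
The match spans [0:6] → 'xoxgkg'.

(0, 6)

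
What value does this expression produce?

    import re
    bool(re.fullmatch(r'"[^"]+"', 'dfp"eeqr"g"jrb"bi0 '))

False

`re.fullmatch` is like wrapping the pattern in `^…$` (in single-line mode).
Here there's no way to consume every character, so the call returns None, and `bool(None)` is False.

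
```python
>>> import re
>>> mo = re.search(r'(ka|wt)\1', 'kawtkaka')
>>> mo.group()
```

The backreference `\1` re-matches whatever the first group consumed, character for character.
The match spans [4:8] → 'kaka'.

'kaka'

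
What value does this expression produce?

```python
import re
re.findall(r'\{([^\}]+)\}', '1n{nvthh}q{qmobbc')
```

Scanning left to right: at [2:9] match '{nvthh}', group 1 = 'nvthh'.
Because there's exactly one group, `findall` drops the full match and keeps group 1 from the one hit.

['nvthh']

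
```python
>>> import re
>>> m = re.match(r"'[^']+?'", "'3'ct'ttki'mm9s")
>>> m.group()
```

"'3'"

`re.match` won't scan ahead — the pattern has to work from the very first character.
The match spans [0:3] → "'3'".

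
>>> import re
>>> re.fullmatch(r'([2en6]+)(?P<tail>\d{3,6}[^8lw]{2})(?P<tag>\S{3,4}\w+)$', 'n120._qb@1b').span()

Pattern: one or more of one of [2en6] (captured); then 3 to 6 of a digit, then exactly 2 of any character except [8lw] (captured as 'tail'); then 3 to 4 of a non-whitespace character, then one or more of a word character (captured as 'tag'); then anchored at the end.
`fullmatch` succeeds only if the pattern covers the string from start to end.
The match spans [0:11] → 'n120._qb@1b'.
Captured: group 1 = 'n', group 2 = '120._', group 3 = 'qb@1b'.

(0, 11)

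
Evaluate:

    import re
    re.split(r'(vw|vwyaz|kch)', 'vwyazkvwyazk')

['', 'vw', 'yazk', 'vw', 'yazk']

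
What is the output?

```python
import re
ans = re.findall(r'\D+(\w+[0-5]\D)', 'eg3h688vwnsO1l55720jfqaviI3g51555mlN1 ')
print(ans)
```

The pattern matches one or more of a non-digit; then one or more of a word character, then a character in [0-5], then a non-digit (captured).
Matches: at [0:38] match 'eg3h688vwnsO1l55720jfqaviI3g51555mlN1 ', group 1 = '3h688vwnsO1l55720jfqaviI3g51555mlN1 '.
`findall` collects group 1 from the one match (1 total).

['3h688vwnsO1l55720jfqaviI3g51555mlN1 ']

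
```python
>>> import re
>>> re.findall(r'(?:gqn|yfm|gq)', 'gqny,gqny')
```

['gqn', 'gqn']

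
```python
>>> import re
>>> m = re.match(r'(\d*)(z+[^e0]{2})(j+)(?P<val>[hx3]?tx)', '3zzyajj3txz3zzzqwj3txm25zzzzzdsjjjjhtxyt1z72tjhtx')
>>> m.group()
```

'3zzyajj3tx'

Pattern: zero or more of a digit (captured); then one or more of the literal 'z', then exactly 2 of any character except [e0] (captured); then one or more of a literal 'j' (captured); then optionally one of [hx3], then the literal 'tx' (captured as 'val').
`re.match` won't scan ahead — the pattern has to work from the very first character.
The match spans [0:10] → '3zzyajj3tx'.
Captured: group 1 = '3', group 2 = 'zzya', group 3 = 'jj', group 4 = '3tx'.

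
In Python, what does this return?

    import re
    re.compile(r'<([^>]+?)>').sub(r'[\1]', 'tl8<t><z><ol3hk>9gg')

'tl8[t][z][ol3hk]9gg'

Matches: at [3:6] → '<t>'; at [6:9] → '<z>'; at [9:16] → '<ol3hk>'.
The replacement refers to a captured group, so each match is rewritten using its own captured text.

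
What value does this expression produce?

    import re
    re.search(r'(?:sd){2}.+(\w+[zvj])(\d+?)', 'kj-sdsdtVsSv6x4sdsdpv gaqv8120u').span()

(3, 27)

A `+?`/`*?`/`{m,n}?` starts at its minimum and grows only as far as needed for what follows to match.
The match spans [3:27] → 'sdsdtVsSv6x4sdsdpv gaqv8'.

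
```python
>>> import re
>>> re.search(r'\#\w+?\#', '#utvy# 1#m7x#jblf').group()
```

'#utvy#'

The match spans [0:6] → '#utvy#'.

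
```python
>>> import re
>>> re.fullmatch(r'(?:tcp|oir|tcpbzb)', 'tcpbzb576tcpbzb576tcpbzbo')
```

None

`fullmatch` succeeds only if the pattern covers the string from start to end.
Here the pattern can't cover the whole string, so the call returns None.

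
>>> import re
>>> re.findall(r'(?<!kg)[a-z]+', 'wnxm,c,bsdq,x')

Because the assertion is negative and zero-width, positions next to the forbidden text are skipped.
Walking the string: at [0:4] → 'wnxm'; at [5:6] → 'c'; at [7:11] → 'bsdq'; at [12:13] → 'x'.
No capturing groups, so `findall` returns the 4 full match strings.

['wnxm', 'c', 'bsdq', 'x']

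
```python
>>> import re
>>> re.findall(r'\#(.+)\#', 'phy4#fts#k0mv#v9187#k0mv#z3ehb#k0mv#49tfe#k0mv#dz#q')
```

['fts#k0mv#v9187#k0mv#z3ehb#k0mv#49tfe#k0mv#dz']

Walking the string: at [4:50] match '#fts#k0mv#v9187#k0mv#z3ehb#k0mv#49tfe#k0mv#dz#', group 1 = 'fts#k0mv#v9187#k0mv#z3ehb#k0mv#49tfe#k0mv#dz'.
One capturing group, so `findall` returns just the captured substring from the one match — 1 in all.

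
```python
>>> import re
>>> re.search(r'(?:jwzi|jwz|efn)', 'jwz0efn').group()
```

'jwz'

`re.search` scans for the first position where the pattern succeeds.
The match spans [0:3] → 'jwz'.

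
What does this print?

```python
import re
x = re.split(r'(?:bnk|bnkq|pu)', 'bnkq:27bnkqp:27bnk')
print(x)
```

['', 'q:27', 'qp:27', '']

`|` is ordered: at each position the engine commits to the first alternative that works.
Each match becomes a cut point; 4 segments remain.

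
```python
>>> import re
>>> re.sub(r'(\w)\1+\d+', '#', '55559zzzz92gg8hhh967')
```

The backreference `\1` re-matches whatever the first group consumed, character for character.
Matches: at [0:5] → '55559'; at [5:11] → 'zzzz92'; at [11:14] → 'gg8'; at [14:20] → 'hhh967'.
Every occurrence is swapped for '#'.

'####'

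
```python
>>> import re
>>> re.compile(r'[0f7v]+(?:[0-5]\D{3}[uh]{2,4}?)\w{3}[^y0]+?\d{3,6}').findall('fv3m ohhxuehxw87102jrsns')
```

This matches one or more of one of [0f7v]; then a character in [0-5], then exactly 3 of a non-digit, then 2 to 4 of one of [uh] (lazy) (non-capturing group); then exactly 3 of a word character, then one or more of any character except [y0] (lazy), then 3 to 6 of a digit.
Walking the string: at [0:19] → 'fv3m ohhxuehxw87102'.
`findall` yields the raw match text (1 of them) because the pattern has no groups.

['fv3m ohhxuehxw87102']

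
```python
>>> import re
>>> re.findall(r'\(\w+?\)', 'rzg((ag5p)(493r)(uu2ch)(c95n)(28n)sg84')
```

['(ag5p)', '(493r)', '(uu2ch)', '(c95n)', '(28n)']

`findall` yields the raw match text (5 of them) because the pattern has no groups.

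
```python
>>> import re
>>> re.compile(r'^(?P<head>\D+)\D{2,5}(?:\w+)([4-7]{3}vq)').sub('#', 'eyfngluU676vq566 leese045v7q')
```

'#566 leese045v7q'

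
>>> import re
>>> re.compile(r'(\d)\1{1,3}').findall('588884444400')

['8', '4', '0']

The backreference `\1` re-matches whatever the first group consumed, character for character.
Scanning left to right: at [1:5] match '8888', group 1 = '8'; at [5:9] match '4444', group 1 = '4'; at [10:12] match '00', group 1 = '0'.
With a single group, `findall` returns only what that group captured — 3 items.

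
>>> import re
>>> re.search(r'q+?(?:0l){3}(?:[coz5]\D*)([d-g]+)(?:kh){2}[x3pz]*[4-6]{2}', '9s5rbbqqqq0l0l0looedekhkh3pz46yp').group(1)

The match spans [6:30] → 'qqqq0l0l0looedekhkh3pz46'.
Captured: group 1 = 'e'.

'e'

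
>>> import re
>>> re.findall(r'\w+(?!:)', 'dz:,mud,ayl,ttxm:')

['d', 'mud', 'ayl', 'ttx']

Because the assertion is negative and zero-width, positions next to the forbidden text are skipped.
With no groups in the pattern, `findall` gives back each whole match — 4 here.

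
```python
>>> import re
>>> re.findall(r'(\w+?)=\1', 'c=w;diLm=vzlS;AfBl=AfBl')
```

A backreference is literal: `\1` must see the identical characters the first group matched.
Scanning left to right: at [14:23] match 'AfBl=AfBl', group 1 = 'AfBl'.
One capturing group, so `findall` returns just the captured substring from the one match — 1 in all.

['AfBl']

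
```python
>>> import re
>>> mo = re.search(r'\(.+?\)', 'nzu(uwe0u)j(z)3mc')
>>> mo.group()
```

'(uwe0u)'

A non-greedy quantifier consumes as few characters as it can — just enough that the remainder of the pattern still matches from where it stops; whatever follows it matches normally.
`re.search` scans for the first position where the pattern succeeds.
The match spans [3:10] → '(uwe0u)'.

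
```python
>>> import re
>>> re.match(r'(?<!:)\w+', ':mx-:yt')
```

None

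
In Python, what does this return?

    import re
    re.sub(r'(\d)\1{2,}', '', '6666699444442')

'992'

A backreference is literal: `\1` must see the identical characters the first group matched.
Matches: at [0:5] → '66666'; at [7:12] → '44444'.
`sub` substitutes '' at each match site.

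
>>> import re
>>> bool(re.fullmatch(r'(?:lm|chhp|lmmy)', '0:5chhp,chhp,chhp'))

`re.fullmatch` requires the pattern to consume the entire string.
Here the string isn't matched end-to-end, so the call returns None, and `bool(None)` is False.

False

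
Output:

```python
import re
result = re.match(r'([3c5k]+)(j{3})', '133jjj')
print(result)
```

None

`re.match` only tries the pattern at the start of the string.
Here position 0 doesn't satisfy it, so the call returns None.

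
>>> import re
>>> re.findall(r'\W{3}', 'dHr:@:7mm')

This matches exactly 3 of a non-word character.
`findall` yields the raw match text (1 of them) because the pattern has no groups.

[':@:']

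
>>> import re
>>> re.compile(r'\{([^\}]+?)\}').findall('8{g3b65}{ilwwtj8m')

Matches: at [1:8] match '{g3b65}', group 1 = 'g3b65'.
`findall` collects group 1 from the one match (1 total).

['g3b65']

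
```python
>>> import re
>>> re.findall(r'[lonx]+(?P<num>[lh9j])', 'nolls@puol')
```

['l', 'l']

This matches one or more of one of [lonx]; then one of [lh9j] (captured as 'num').
Because there's exactly one group, `findall` drops the full match and keeps group 1 from each hit.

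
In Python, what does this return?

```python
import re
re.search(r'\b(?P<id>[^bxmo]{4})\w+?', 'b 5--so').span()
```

(1, 6)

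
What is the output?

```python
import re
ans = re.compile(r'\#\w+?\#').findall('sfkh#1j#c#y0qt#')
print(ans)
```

['#1j#', '#y0qt#']

Since nothing is captured, `findall` lists the 2 matched substrings directly.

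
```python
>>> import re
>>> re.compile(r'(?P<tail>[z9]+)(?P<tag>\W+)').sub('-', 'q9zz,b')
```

Pattern: one or more of one of [z9] (captured as 'tail'); then one or more of a non-word character (captured as 'tag').
Matches: at [1:5] → '9zz,'.
Every occurrence is swapped for '-'.

'q-b'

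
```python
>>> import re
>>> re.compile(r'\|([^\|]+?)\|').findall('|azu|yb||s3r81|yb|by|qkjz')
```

['azu', 's3r81', 'by']

Scanning left to right: at [0:5] match '|azu|', group 1 = 'azu'; at [8:15] match '|s3r81|', group 1 = 's3r81'; at [17:21] match '|by|', group 1 = 'by'.
With a single group, `findall` returns only what that group captured — 3 items.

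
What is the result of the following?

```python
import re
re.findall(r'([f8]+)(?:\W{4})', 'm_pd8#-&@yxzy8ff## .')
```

['8', '8ff']

The pattern matches one or more of one of [f8] (captured); then exactly 4 of a non-word character (non-capturing group).
Matches: at [4:9] match '8#-&@', group 1 = '8'; at [13:20] match '8ff## .', group 1 = '8ff'.
Because there's exactly one group, `findall` drops the full match and keeps group 1 from each hit.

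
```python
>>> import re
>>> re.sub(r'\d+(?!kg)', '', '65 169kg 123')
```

The negative lookahead/lookbehind blocks any match where the forbidden context is present.
`sub` substitutes '' at each match site.

' 9kg '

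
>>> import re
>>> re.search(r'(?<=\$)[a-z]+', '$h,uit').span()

(1, 2)

The `(?=…)`/`(?<=…)` assertion just peeks at neighbouring text; it doesn't advance the match position.
`search` walks the string left to right and returns the first match it finds.
The match spans [1:2] → 'h'.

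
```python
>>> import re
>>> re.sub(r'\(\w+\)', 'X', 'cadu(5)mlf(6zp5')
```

'caduXmlf(6zp5'

Matches: at [4:7] → '(5)'.
`sub` substitutes 'X' at each match site.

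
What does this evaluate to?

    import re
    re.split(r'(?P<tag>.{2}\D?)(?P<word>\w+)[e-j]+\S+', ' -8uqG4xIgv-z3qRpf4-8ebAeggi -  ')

['', ' -', '8uqG4xI', ' -  ']

This matches exactly 2 of any character, then optionally a non-digit (captured as 'tag'); then one or more of a word character (captured as 'word'); then one or more of a character in [e-j]; then one or more of a non-whitespace character.
Matches to split on: at [0:28] → ' -8uqG4xIgv-z3qRpf4-8ebAeggi'.
The group in the pattern means `split` returns the separators' captures alongside the pieces.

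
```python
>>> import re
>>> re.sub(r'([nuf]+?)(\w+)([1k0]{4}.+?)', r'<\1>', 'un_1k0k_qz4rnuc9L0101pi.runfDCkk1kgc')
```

'<u>i.r<u>c'

This matches one or more of one of [nuf] (lazy) (captured); then one or more of a word character (captured); then exactly 4 of one of [1k0], then one or more of any character (lazy) (captured).
A non-greedy quantifier consumes as few characters as it can — just enough that the remainder of the pattern still matches from where it stops; whatever follows it matches normally.
Matches: at [0:22] → 'un_1k0k_qz4rnuc9L0101p'; at [25:35] → 'unfDCkk1kg'.
Each match is replaced using the text its own group 1 captured.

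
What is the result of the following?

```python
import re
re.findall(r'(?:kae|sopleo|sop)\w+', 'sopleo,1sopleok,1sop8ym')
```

['sopleo', 'sopleok', 'sop8ym']

Matches: at [0:6] → 'sopleo'; at [8:15] → 'sopleok'; at [17:23] → 'sop8ym'.
Since nothing is captured, `findall` lists the 3 matched substrings directly.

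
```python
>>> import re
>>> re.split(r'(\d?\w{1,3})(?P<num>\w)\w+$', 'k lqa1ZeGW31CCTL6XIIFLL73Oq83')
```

['k ', 'lqa', '1', '']

Because the pattern has a capturing group, `split` also inserts each captured text between the pieces.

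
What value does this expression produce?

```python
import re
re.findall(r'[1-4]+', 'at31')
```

['31']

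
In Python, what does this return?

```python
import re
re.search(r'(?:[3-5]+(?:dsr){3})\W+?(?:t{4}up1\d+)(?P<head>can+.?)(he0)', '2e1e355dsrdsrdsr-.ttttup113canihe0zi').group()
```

'355dsrdsrdsr-.ttttup113canihe0'

The pattern matches one or more of a character in [3-5], then the literal 'dsr' repeated 3 times (non-capturing group); then one or more of a non-word character (lazy); then exactly 4 of the literal 't', then the literal 'up1', then one or more of a digit (non-capturing group); then the literal 'ca', then one or more of a literal 'n', then optionally any character (captured as 'head'); then a literal 'h', then the literal 'e0' (captured).
The match spans [4:34] → '355dsrdsrdsr-.ttttup113canihe0'.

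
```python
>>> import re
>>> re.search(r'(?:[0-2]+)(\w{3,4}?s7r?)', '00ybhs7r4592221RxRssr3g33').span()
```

Pattern: one or more of a character in [0-2] (non-capturing group); then 3 to 4 of a word character (lazy), then the literal 's7', then optionally the literal 'r' (captured).
`re.search` tries every starting position until one works.
The match spans [0:8] → '00ybhs7r'.
Captured: group 1 = 'ybhs7r'.

(0, 8)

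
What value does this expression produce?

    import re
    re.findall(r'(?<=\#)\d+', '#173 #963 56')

['173', '963']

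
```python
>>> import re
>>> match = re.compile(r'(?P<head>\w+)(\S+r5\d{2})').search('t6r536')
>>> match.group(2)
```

This matches one or more of a word character (captured as 'head'); then one or more of a non-whitespace character, then the literal 'r5', then exactly 2 of a digit (captured).
`search` walks the string left to right and returns the first match it finds.
The match spans [0:6] → 't6r536'.
Captured: group 1 = 't', group 2 = '6r536'.

'6r536'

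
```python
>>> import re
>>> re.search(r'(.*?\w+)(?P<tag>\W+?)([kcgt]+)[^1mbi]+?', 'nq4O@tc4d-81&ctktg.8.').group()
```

Because the quantifier is non-greedy, it stops expanding at the earliest point where the rest of the pattern can succeed.
The match spans [0:8] → 'nq4O@tc4'.

'nq4O@tc4'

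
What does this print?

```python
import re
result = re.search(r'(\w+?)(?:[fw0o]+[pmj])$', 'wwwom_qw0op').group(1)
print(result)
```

wwwom_q

The match spans [0:11] → 'wwwom_qw0op'.
Captured: group 1 = 'wwwom_q'.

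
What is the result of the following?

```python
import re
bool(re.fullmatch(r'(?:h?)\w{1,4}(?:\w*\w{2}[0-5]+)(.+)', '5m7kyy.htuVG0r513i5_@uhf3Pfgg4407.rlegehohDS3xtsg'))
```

False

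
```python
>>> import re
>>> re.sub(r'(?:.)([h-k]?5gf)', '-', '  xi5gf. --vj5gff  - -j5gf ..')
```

'  -. ---f  - - ..'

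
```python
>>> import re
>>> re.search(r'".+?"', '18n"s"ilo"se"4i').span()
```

`re.search` tries every starting position until one works.
The match spans [3:6] → '"s"'.

(3, 6)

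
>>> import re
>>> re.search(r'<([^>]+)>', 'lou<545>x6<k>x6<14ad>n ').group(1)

'545'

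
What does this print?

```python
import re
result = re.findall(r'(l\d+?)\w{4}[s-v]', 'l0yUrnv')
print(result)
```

['l0']

The pattern matches a literal 'l', then one or more of a digit (lazy) (captured); then exactly 4 of a word character, then a character in [s-v].
Walking the string: at [0:7] match 'l0yUrnv', group 1 = 'l0'.
With a single group, `findall` returns only what that group captured — 1 item.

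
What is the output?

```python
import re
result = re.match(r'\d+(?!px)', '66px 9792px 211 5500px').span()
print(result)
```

A negative assertion filters positions out without eating any characters.
`re.match` only tries the pattern at the start of the string.
The match spans [0:1] → '6'.

(0, 1)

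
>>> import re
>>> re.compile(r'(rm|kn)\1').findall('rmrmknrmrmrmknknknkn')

['rm', 'rm', 'kn', 'kn']

`\1` is not a pattern — it's the concrete string captured by group 1, re-applied verbatim.
Scanning left to right: at [0:4] match 'rmrm', group 1 = 'rm'; at [6:10] match 'rmrm', group 1 = 'rm'; at [12:16] match 'knkn', group 1 = 'kn'; at [16:20] match 'knkn', group 1 = 'kn'.
Because there's exactly one group, `findall` drops the full match and keeps group 1 from each hit.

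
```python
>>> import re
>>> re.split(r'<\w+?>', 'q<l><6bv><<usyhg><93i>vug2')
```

['q', '', '<', '', 'vug2']

`split` removes every match and returns the 5 fragments in between.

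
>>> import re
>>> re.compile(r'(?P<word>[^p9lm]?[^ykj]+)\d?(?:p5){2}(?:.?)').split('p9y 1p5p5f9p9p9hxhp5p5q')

['p9', 'y 1p5p5f9p9p9hxh', '']

The pattern matches optionally any character except [p9lm], then one or more of any character except [ykj] (captured as 'word'); then optionally a digit, then the literal 'p5' repeated 2 times; then optionally any character (non-capturing group).
Matches to split on: at [2:23] → 'y 1p5p5f9p9p9hxhp5p5q'.
With a capturing group present, the delimiter's captured portion is kept in the result list.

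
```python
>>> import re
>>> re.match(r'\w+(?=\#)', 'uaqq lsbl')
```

None

The `(?=…)`/`(?<=…)` assertion just peeks at neighbouring text; it doesn't advance the match position.
With `match`, the pattern is implicitly anchored at the beginning.
Here the pattern fails at index 0, so the call returns None.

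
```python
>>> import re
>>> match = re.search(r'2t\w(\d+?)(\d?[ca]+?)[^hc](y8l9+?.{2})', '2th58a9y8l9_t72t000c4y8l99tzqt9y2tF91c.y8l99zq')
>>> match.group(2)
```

'8a'

The pattern matches the literal '2t', then a word character; then one or more of a digit (lazy) (captured); then optionally a digit, then one or more of one of [ca] (lazy) (captured); then any character except [hc]; then the literal 'y8l', then one or more of the literal '9' (lazy), then exactly 2 of any character (captured).
A non-greedy quantifier consumes as few characters as it can — just enough that the remainder of the pattern still matches from where it stops; whatever follows it matches normally.
`search` walks the string left to right and returns the first match it finds.
The match spans [0:13] → '2th58a9y8l9_t'.
Captured: group 1 = '5', group 2 = '8a', group 3 = 'y8l9_t'.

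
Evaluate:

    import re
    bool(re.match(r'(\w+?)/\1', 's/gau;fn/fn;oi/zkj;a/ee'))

False

After group 1 captures some text, `\1` only succeeds where that same text appears again.
`match` is anchored at position 0; if the pattern doesn't fit there, it returns None.
Here position 0 doesn't satisfy it, so the call returns None, and `bool(None)` is False.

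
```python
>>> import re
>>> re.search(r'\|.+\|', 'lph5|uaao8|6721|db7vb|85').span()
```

(4, 22)

The match spans [4:22] → '|uaao8|6721|db7vb|'.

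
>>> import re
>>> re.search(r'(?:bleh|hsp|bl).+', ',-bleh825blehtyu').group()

Unlike `match`, `search` isn't anchored — it looks for the pattern anywhere in the string.
The match spans [2:16] → 'bleh825blehtyu'.

'bleh825blehtyu'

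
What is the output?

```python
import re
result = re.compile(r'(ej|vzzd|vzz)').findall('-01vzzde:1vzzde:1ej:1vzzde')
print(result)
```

['vzzd', 'vzzd', 'ej', 'vzzd']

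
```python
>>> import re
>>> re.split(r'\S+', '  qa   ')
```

['  ', '   ']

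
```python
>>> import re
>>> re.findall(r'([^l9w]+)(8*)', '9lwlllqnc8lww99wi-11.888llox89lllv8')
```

[('qnc8', ''), ('i-11.888', ''), ('ox8', ''), ('v8', '')]

Pattern: one or more of any character except [l9w] (captured); then zero or more of a literal '8' (captured).
Walking the string: at [6:10] match 'qnc8', groups = ('qnc8', ''); at [16:24] match 'i-11.888', groups = ('i-11.888', ''); at [26:29] match 'ox8', groups = ('ox8', ''); at [33:35] match 'v8', groups = ('v8', '').
With 2 capturing groups, `findall` returns a 2-tuple per match.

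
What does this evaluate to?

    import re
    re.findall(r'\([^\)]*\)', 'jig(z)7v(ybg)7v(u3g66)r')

Scanning left to right: at [3:6] → '(z)'; at [8:13] → '(ybg)'; at [15:22] → '(u3g66)'.
No capturing groups, so `findall` returns the 3 full match strings.

['(z)', '(ybg)', '(u3g66)']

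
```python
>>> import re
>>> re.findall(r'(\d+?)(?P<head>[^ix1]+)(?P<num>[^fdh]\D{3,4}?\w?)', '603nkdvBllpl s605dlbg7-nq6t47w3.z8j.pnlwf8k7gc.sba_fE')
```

[('6', '03nkdvBllpl s605dlbg7-nq6t47w3.z8j.pnlwf8k7gc.sb', 'a_fE')]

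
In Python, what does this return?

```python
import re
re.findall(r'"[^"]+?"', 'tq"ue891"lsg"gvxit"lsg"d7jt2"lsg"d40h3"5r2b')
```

Scanning left to right: at [2:9] → '"ue891"'; at [12:19] → '"gvxit"'; at [22:29] → '"d7jt2"'; at [32:39] → '"d40h3"'.
With no groups in the pattern, `findall` gives back each whole match — 4 here.

['"ue891"', '"gvxit"', '"d7jt2"', '"d40h3"']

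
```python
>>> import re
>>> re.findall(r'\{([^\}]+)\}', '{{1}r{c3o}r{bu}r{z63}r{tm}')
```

['{1', 'c3o', 'bu', 'z63', 'tm']

With a single group, `findall` returns only what that group captured — 5 items.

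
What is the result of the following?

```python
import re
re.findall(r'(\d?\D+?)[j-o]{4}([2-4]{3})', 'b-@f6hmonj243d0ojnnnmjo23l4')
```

[('6h', '243')]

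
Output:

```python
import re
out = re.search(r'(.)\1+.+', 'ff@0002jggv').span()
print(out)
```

After group 1 captures some text, `\1` only succeeds where that same text appears again.
The match spans [0:11] → 'ff@0002jggv'.

(0, 11)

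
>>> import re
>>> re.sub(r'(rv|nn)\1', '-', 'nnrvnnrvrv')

The backreference `\1` re-matches whatever the first group consumed, character for character.
`sub` substitutes '-' at each match site.

'nnrvnn-'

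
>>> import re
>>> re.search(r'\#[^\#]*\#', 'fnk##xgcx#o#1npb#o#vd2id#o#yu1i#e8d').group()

Unlike `match`, `search` isn't anchored — it looks for the pattern anywhere in the string.
The match spans [3:5] → '##'.

'##'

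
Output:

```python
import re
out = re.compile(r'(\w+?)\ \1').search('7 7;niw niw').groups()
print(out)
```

The backreference `\1` re-matches whatever the first group consumed, character for character.
Unlike `match`, `search` isn't anchored — it looks for the pattern anywhere in the string.
The match spans [0:3] → '7 7'.
Captured: group 1 = '7'.

('7',)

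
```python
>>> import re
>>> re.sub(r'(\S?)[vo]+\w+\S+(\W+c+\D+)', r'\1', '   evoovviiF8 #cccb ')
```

The pattern matches optionally a non-whitespace character (captured); then one or more of one of [vo]; then one or more of a word character; then one or more of a non-whitespace character; then one or more of a non-word character, then one or more of the literal 'c', then one or more of a non-digit (captured).
Matches: at [3:20] → 'evoovviiF8 #cccb '.
`\1` in the replacement pulls in group 1's text for each match.

'   e'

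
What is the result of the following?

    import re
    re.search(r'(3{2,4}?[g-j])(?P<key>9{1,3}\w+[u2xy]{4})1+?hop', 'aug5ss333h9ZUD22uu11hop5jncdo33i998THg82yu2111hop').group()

Pattern: 2 to 4 of the literal '3' (lazy), then a character in [g-j] (captured); then 1 to 3 of a literal '9', then one or more of a word character, then exactly 4 of one of [u2xy] (captured as 'key'); then one or more of a literal '1' (lazy), then the literal 'hop'.
Unlike `match`, `search` isn't anchored — it looks for the pattern anywhere in the string.
The match spans [6:49] → '333h9ZUD22uu11hop5jncdo33i998THg82yu2111hop'.
Captured: group 1 = '333h', group 2 = '9ZUD22uu11hop5jncdo33i998THg82yu2'.

'333h9ZUD22uu11hop5jncdo33i998THg82yu2111hop'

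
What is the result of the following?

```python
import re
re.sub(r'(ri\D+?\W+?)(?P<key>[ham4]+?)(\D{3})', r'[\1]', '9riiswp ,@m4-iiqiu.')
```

'9[riiswp ,@]qiu.'

Each match is replaced using the text its own group 1 captured.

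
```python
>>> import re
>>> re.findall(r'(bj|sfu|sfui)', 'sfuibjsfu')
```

['sfu', 'bj', 'sfu']

Alternation isn't longest-match — the leftmost alternative that fits at this position is chosen.
With a single group, `findall` returns only what that group captured — 3 items.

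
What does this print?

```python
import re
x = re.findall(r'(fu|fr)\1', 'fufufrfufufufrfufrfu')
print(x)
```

A backreference is literal: `\1` must see the identical characters the first group matched.
Because there's exactly one group, `findall` drops the full match and keeps group 1 from each hit.

['fu', 'fu']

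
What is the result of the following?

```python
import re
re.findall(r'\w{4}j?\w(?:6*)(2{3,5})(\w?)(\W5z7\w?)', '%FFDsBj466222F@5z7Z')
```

The pattern matches exactly 4 of a word character, then optionally the literal 'j', then a word character; then zero or more of a literal '6' (non-capturing group); then 3 to 5 of a literal '2' (captured); then optionally a word character (captured); then a non-word character, then the literal '5z7', then optionally a word character (captured).
Scanning left to right: at [2:19] match 'FDsBj466222F@5z7Z', groups = ('222', 'F', '@5z7Z').
`findall` packs the 3 group values into a tuple for every match.

[('222', 'F', '@5z7Z')]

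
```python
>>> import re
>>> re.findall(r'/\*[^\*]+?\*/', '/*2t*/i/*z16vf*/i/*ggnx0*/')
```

Walking the string: at [0:6] → '/*2t*/'; at [7:16] → '/*z16vf*/'; at [17:26] → '/*ggnx0*/'.
No capturing groups, so `findall` returns the 3 full match strings.

['/*2t*/', '/*z16vf*/', '/*ggnx0*/']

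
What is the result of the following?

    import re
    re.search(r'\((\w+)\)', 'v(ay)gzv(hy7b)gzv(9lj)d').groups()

The match spans [1:5] → '(ay)'.
Captured: group 1 = 'ay'.

('ay',)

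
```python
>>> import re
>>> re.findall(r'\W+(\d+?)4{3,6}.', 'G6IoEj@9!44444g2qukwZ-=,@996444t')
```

['4', '996']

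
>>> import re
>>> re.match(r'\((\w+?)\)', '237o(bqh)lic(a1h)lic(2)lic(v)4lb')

None

`match` is anchored at position 0; if the pattern doesn't fit there, it returns None.
Here the pattern fails at index 0, so the call returns None.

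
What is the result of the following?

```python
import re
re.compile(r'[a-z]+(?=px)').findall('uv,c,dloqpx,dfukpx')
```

['dloq', 'dfuk']

The `(?=…)`/`(?<=…)` assertion just peeks at neighbouring text; it doesn't advance the match position.
Walking the string: at [5:9] → 'dloq'; at [12:16] → 'dfuk'.
Since nothing is captured, `findall` lists the 2 matched substrings directly.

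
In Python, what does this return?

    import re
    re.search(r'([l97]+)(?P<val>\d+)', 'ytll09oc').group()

'll09'

The match spans [2:6] → 'll09'.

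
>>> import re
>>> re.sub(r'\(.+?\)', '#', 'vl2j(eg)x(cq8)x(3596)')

Because the quantifier is non-greedy, it stops expanding at the earliest point where the rest of the pattern can succeed.
Every occurrence is swapped for '#'.

'vl2j#x#x#'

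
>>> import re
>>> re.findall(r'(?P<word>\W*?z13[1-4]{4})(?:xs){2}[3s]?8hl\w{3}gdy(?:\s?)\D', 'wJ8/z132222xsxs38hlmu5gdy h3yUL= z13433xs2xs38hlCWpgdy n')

['/z132222']

Pattern: zero or more of a non-word character (lazy), then the literal 'z13', then exactly 4 of a character in [1-4] (captured as 'word'); then the literal 'xs' repeated 2 times, then optionally one of [3s]; then the literal '8hl', then exactly 3 of a word character, then the literal 'gdy'; then optionally whitespace (non-capturing group); then a non-digit.
`findall` collects group 1 from the one match (1 total).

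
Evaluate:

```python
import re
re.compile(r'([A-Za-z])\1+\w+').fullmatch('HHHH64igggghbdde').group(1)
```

'H'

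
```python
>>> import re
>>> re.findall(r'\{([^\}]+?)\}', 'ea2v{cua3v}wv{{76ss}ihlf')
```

['cua3v', '{76ss']

`findall` collects group 1 from each match (2 total).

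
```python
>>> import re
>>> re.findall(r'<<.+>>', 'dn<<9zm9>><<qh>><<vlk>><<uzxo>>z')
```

['<<9zm9>><<qh>><<vlk>><<uzxo>>']

`findall` yields the raw match text (1 of them) because the pattern has no groups.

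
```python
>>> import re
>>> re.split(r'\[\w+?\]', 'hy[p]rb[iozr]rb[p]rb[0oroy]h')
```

['hy', 'rb', 'rb', 'rb', 'h']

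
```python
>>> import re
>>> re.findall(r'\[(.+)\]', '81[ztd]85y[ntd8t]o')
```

['ztd]85y[ntd8t']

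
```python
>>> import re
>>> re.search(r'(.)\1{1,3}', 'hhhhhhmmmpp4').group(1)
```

'h'

The backreference `\1` re-matches whatever the first group consumed, character for character.
Unlike `match`, `search` isn't anchored — it looks for the pattern anywhere in the string.
The match spans [0:4] → 'hhhh'.
Captured: group 1 = 'h'.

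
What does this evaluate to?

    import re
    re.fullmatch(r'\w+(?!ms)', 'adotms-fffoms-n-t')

For `fullmatch`, every character of the input must be accounted for by the pattern.
Here the pattern can't cover the whole string, so the call returns None.

None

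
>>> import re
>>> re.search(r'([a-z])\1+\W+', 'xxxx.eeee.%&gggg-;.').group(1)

'x'

`\1` is not a pattern — it's the concrete string captured by group 1, re-applied verbatim.
`re.search` tries every starting position until one works.
The match spans [0:5] → 'xxxx.'.
Captured: group 1 = 'x'.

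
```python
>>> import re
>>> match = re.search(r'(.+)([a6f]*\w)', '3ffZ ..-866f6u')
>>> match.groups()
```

('3ffZ ..-866f6', 'u')

The match spans [0:14] → '3ffZ ..-866f6u'.
Captured: group 1 = '3ffZ ..-866f6', group 2 = 'u'.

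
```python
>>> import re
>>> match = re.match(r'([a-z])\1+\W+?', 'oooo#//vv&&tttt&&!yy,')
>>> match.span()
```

`\1` has to match the exact text group 1 already captured.
`match` is anchored at position 0; if the pattern doesn't fit there, it returns None.
The match spans [0:5] → 'oooo#'.
Captured: group 1 = 'o'.

(0, 5)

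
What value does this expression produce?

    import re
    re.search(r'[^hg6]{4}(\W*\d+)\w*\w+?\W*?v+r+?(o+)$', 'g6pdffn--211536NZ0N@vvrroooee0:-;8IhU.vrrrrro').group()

'oee0:-;8IhU.vrrrrro'

The match spans [26:45] → 'oee0:-;8IhU.vrrrrro'.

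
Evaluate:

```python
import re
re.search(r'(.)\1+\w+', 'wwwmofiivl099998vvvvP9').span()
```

`\1` has to match the exact text group 1 already captured.
The match spans [0:22] → 'wwwmofiivl099998vvvvP9'.

(0, 22)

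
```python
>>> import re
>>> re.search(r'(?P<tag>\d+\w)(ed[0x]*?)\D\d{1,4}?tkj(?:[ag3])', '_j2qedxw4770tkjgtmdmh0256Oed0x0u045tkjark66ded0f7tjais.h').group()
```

'2qedxw4770tkjg'

Pattern: one or more of a digit, then a word character (captured as 'tag'); then the literal 'ed', then zero or more of one of [0x] (lazy) (captured); then a non-digit, then 1 to 4 of a digit (lazy), then the literal 'tkj'; then one of [ag3] (non-capturing group).
The match spans [2:16] → '2qedxw4770tkjg'.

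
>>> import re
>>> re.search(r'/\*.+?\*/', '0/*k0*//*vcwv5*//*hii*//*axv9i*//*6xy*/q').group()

'/*k0*/'

With the lazy modifier that quantifier settles for the fewest repetitions that let the rest of the pattern succeed (the atoms after it are unaffected and can still be greedy).
The match spans [1:7] → '/*k0*/'.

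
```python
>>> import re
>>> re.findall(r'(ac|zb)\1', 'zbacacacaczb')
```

['ac', 'ac']

A backreference is literal: `\1` must see the identical characters the first group matched.
Scanning left to right: at [2:6] match 'acac', group 1 = 'ac'; at [6:10] match 'acac', group 1 = 'ac'.
Because there's exactly one group, `findall` drops the full match and keeps group 1 from each hit.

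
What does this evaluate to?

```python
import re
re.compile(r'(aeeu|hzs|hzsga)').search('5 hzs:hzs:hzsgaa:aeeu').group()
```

The match spans [2:5] → 'hzs'.

'hzs'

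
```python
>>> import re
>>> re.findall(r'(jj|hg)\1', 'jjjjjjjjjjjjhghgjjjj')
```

The backreference `\1` re-matches whatever the first group consumed, character for character.
Scanning left to right: at [0:4] match 'jjjj', group 1 = 'jj'; at [4:8] match 'jjjj', group 1 = 'jj'; at [8:12] match 'jjjj', group 1 = 'jj'; at [12:16] match 'hghg', group 1 = 'hg'; at [16:20] match 'jjjj', group 1 = 'jj'.
`findall` collects group 1 from each match (5 total).

['jj', 'jj', 'jj', 'hg', 'jj']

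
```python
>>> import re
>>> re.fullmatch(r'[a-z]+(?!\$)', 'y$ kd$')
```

None

A negative assertion filters positions out without eating any characters.
For `fullmatch`, every character of the input must be accounted for by the pattern.
Here the string isn't matched end-to-end, so the call returns None.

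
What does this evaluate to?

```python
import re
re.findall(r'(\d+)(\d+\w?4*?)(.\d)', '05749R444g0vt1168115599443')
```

This matches one or more of a digit (captured); then one or more of a digit, then optionally a word character, then zero or more of a literal '4' (lazy) (captured); then any character, then a digit (captured).
Walking the string: at [0:8] match '05749R44', groups = ('0574', '9R', '44'); at [13:26] match '1168115599443', groups = ('1168115599', '4', '43').
`findall` packs the 3 group values into a tuple for every match.

[('0574', '9R', '44'), ('1168115599', '4', '43')]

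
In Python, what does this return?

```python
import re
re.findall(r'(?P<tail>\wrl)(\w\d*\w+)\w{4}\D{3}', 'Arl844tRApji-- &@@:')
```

[('Arl', '844tR')]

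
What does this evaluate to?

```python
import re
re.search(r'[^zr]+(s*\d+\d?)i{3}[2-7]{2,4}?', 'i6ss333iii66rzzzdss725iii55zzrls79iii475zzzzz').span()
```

(0, 12)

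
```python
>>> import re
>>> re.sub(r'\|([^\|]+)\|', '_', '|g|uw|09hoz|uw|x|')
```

'_uw_uw_'

Each match is replaced by '_'.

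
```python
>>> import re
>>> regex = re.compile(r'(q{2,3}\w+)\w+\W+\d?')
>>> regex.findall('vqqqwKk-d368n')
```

['qqqwK']

Pattern: 2 to 3 of the literal 'q', then one or more of a word character (captured); then one or more of a word character, then one or more of a non-word character, then optionally a digit.
Matches: at [1:8] match 'qqqwKk-', group 1 = 'qqqwK'.
Because there's exactly one group, `findall` drops the full match and keeps group 1 from the one hit.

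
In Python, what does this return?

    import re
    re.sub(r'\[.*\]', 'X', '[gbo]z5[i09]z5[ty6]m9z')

Each match is replaced by 'X'.

'Xm9z'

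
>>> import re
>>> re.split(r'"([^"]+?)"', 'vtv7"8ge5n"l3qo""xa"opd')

Matches to split on: at [4:11] → '"8ge5n"'; at [16:20] → '"xa"'.
The group in the pattern means `split` returns the separators' captures alongside the pieces.

['vtv7', '8ge5n', 'l3qo"', 'xa', 'opd']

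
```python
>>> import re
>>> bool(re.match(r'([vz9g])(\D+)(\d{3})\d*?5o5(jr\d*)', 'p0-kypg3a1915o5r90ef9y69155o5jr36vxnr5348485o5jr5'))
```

False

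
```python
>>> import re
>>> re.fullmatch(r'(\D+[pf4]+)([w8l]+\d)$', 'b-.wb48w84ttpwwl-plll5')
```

`fullmatch` succeeds only if the pattern covers the string from start to end.
Here there's no way to consume every character, so the call returns None.

None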